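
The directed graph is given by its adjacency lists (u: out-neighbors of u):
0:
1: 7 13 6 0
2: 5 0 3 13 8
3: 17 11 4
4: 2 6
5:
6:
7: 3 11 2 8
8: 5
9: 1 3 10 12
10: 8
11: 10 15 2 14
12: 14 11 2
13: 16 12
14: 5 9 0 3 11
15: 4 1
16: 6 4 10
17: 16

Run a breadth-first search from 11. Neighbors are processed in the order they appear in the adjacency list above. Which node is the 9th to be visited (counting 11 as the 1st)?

Visit 11; enqueue 10, 15, 2, 14 → queue [10, 15, 2, 14]
Visit 10; enqueue 8 → queue [15, 2, 14, 8]
Visit 15; enqueue 4, 1 → queue [2, 14, 8, 4, 1]
Visit 2; enqueue 5, 0, 3, 13 → queue [14, 8, 4, 1, 5, 0, 3, 13]
Visit 14; enqueue 9 → queue [8, 4, 1, 5, 0, 3, 13, 9]
Visit 8 → queue [4, 1, 5, 0, 3, 13, 9]
Visit 4; enqueue 6 → queue [1, 5, 0, 3, 13, 9, 6]
Visit 1; enqueue 7 → queue [5, 0, 3, 13, 9, 6, 7]
Visit 5 → queue [0, 3, 13, 9, 6, 7]
Visit 0 → queue [3, 13, 9, 6, 7]
Visit 3; enqueue 17 → queue [13, 9, 6, 7, 17]
Visit 13; enqueue 16, 12 → queue [9, 6, 7, 17, 16, 12]
Visit 9 → queue [6, 7, 17, 16, 12]
Visit 6 → queue [7, 17, 16, 12]
Visit 7 → queue [17, 16, 12]
Visit 17 → queue [16, 12]
Visit 16 → queue [12]
Visit 12 → queue []

Visit order: 11, 10, 15, 2, 14, 8, 4, 1, 5, 0, 3, 13, 9, 6, 7, 17, 16, 12

5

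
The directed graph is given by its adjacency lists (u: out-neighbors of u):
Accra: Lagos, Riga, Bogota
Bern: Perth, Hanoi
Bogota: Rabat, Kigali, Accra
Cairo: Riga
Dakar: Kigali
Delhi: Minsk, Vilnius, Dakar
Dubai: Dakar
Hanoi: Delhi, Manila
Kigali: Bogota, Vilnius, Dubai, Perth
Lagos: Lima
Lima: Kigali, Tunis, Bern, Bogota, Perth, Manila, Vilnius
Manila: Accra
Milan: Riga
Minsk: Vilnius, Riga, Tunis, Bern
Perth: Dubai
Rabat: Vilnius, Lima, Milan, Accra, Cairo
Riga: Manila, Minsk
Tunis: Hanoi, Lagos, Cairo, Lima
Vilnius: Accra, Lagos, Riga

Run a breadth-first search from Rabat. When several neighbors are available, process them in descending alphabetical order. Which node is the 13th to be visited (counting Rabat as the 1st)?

Bogota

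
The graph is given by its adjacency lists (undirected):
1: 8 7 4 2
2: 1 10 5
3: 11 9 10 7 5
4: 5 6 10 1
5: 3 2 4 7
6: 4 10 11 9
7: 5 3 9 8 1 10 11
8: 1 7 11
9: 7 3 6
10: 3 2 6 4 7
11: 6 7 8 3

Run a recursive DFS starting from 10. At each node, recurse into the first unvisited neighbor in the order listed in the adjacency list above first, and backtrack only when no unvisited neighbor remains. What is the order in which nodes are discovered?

10 -> 3 -> 11 -> 6 -> 4 -> 5 -> 2 -> 1 -> 8 -> 7 -> 9

Visit 10
10 → 3
3 → 11
11 → 6
6 → 4
4 → 5
5 → 2
2 → 1
1 → 8
8 → 7
7 → 9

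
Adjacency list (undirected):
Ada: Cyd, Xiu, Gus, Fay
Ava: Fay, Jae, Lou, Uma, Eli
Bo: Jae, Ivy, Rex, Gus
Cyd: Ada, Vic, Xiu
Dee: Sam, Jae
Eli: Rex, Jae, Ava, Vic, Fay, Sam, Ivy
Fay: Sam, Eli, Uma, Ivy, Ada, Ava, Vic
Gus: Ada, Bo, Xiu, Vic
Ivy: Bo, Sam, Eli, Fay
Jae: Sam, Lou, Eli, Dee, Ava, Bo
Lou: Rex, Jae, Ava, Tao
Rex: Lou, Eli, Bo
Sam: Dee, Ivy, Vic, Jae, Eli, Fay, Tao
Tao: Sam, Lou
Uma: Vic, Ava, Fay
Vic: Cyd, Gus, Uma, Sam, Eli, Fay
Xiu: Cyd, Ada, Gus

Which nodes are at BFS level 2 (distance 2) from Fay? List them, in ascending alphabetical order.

Level 0: Fay
Level 1: Ada, Ava, Eli, Ivy, Sam, Uma, Vic
Level 2: Bo, Cyd, Dee, Gus, Jae, Lou, Rex, Tao, Xiu

Bo, Cyd, Dee, Gus, Jae, Lou, Rex, Tao, Xiu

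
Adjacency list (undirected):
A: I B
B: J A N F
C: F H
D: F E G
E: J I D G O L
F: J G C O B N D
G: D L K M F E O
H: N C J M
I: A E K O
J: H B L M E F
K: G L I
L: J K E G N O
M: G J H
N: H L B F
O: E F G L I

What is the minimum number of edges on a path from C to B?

2

Level 0: C
Level 1: F, H
Level 2: B, D, G, J, M, N, O
Level 3: A, E, I, K, L
B first appears at level 2.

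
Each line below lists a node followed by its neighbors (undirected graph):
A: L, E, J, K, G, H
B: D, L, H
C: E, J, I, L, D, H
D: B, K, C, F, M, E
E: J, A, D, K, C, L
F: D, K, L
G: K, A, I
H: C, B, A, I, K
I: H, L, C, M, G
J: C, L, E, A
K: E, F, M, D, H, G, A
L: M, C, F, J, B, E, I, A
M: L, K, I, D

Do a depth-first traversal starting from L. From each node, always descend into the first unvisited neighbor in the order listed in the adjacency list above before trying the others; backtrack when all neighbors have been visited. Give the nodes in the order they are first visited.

L → M → K → E → J → C → I → H → B → D → F → A → G

Visit L
L → M
M → K
K → E
E → J
J → C
C → I
I → H
H → B
B → D
D → F
H → A
A → G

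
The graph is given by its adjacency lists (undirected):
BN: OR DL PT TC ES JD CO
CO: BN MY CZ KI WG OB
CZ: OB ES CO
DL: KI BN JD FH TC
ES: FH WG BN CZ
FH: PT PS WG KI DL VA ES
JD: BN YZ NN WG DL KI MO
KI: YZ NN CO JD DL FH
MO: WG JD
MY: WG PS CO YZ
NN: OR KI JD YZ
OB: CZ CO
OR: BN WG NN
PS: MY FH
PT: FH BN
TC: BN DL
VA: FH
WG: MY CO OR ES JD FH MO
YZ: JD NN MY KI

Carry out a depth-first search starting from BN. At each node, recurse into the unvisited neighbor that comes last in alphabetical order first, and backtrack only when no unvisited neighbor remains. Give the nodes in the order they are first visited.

Visit BN
BN → TC
TC → DL
DL → KI
KI → YZ
YZ → NN
NN → OR
OR → WG
WG → MY
MY → PS
PS → FH
FH → VA
FH → PT
FH → ES
ES → CZ
CZ → OB
OB → CO
WG → MO
MO → JD

BN TC DL KI YZ NN OR WG MY PS FH VA PT ES CZ OB CO MO JD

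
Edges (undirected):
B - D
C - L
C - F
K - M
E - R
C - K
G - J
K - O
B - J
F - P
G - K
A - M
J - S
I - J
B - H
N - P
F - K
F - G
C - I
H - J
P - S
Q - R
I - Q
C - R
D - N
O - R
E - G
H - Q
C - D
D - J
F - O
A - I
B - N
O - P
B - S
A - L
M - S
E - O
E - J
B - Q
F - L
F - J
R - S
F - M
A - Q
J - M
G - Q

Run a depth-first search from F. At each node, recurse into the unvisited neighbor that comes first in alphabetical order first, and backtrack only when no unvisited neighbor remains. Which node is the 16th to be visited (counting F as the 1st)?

P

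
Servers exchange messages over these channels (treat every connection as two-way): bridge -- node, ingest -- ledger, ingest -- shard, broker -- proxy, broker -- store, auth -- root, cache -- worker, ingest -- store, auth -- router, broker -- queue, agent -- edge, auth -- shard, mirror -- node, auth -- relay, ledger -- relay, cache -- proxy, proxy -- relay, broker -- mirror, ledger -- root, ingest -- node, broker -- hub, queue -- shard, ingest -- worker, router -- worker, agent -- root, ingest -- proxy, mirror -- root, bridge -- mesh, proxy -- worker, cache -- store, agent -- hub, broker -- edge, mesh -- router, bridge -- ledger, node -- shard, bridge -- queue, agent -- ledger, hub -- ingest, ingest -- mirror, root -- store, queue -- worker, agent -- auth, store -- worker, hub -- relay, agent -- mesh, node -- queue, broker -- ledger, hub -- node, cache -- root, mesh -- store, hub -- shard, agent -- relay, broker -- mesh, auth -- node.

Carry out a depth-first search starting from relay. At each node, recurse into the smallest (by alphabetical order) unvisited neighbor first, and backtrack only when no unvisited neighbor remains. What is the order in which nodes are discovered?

relay, agent, auth, node, bridge, ledger, broker, edge, hub, ingest, mirror, root, cache, proxy, worker, queue, shard, router, mesh, store

Visit relay
relay → agent
agent → auth
auth → node
node → bridge
bridge → ledger
ledger → broker
broker → edge
broker → hub
hub → ingest
ingest → mirror
mirror → root
root → cache
cache → proxy
proxy → worker
worker → queue
queue → shard
worker → router
router → mesh
mesh → store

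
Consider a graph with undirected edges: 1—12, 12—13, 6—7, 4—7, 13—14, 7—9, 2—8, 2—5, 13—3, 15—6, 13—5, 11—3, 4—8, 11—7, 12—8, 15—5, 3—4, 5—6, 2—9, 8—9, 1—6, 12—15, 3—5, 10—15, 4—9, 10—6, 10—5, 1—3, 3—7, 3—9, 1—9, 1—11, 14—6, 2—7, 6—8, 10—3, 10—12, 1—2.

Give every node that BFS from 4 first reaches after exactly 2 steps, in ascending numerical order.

Level 0: 4
Level 1: 3, 7, 8, 9
Level 2: 1, 2, 5, 6, 10, 11, 12, 13
Level 3: 14, 15

1, 2, 5, 6, 10, 11, 12, 13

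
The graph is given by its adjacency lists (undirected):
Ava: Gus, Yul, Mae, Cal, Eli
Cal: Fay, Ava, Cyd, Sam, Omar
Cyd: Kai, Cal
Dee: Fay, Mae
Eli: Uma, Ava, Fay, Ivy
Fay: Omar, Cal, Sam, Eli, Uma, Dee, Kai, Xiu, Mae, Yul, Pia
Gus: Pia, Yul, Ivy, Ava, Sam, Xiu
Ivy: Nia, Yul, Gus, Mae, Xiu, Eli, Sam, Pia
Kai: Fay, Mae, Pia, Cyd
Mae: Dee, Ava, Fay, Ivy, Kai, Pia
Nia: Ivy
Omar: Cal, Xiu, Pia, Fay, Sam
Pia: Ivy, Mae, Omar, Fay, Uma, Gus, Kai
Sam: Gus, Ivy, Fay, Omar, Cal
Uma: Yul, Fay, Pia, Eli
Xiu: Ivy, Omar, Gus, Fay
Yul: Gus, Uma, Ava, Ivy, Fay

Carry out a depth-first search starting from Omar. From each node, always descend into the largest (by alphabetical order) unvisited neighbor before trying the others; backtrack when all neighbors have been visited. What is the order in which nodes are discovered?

Visit Omar
Omar → Xiu
Xiu → Ivy
Ivy → Yul
Yul → Uma
Uma → Pia
Pia → Mae
Mae → Kai
Kai → Fay
Fay → Sam
Sam → Gus
Gus → Ava
Ava → Eli
Ava → Cal
Cal → Cyd
Fay → Dee
Ivy → Nia

Omar, Xiu, Ivy, Yul, Uma, Pia, Mae, Kai, Fay, Sam, Gus, Ava, Eli, Cal, Cyd, Dee, Nia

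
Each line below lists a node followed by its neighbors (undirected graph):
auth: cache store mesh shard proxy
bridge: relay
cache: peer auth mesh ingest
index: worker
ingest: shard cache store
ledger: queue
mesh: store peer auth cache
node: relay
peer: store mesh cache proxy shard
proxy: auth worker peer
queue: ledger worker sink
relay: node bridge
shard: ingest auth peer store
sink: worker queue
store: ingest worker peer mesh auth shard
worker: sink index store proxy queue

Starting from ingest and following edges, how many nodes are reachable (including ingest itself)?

13

BFS from ingest visits: ingest, shard, cache, store, auth, peer, mesh, worker, proxy, sink, index, queue, ledger
Reachable nodes: 13 of 16 total.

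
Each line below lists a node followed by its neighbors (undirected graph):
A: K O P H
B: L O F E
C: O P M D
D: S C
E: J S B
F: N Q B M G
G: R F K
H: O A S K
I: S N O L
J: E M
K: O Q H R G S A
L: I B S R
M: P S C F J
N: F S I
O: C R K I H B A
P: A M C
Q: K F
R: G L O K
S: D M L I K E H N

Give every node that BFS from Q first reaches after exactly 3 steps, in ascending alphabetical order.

Level 0: Q
Level 1: F, K
Level 2: A, B, G, H, M, N, O, R, S
Level 3: C, D, E, I, J, L, P

C, D, E, I, J, L, P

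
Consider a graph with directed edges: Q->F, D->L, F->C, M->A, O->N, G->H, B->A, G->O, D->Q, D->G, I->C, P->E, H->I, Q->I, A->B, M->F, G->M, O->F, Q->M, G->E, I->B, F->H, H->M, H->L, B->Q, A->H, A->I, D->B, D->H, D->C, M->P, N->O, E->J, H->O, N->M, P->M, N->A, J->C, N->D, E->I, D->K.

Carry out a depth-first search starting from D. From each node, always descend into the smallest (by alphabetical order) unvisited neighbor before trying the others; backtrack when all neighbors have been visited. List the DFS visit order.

Visit D
D → B
B → A
A → H
H → I
I → C
H → L
H → M
M → F
M → P
P → E
E → J
H → O
O → N
B → Q
D → G
D → K

D -> B -> A -> H -> I -> C -> L -> M -> F -> P -> E -> J -> O -> N -> Q -> G -> K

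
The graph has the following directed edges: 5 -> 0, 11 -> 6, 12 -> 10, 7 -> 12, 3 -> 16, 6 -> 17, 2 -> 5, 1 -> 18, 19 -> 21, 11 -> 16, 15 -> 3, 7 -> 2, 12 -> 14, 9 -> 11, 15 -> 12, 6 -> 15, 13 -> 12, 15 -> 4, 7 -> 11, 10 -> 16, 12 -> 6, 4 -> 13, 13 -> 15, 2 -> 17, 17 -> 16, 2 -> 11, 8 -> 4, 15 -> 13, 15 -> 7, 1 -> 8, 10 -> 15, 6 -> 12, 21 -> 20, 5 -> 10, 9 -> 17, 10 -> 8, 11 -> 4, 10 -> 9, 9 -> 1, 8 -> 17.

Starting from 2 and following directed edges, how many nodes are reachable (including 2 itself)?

BFS from 2 visits: 2, 5, 11, 17, 0, 10, 4, 6, 16, 8, 9, 15, 13, 12, 1, 3, 7, 14, 18
Reachable nodes: 19 of 22 total.

19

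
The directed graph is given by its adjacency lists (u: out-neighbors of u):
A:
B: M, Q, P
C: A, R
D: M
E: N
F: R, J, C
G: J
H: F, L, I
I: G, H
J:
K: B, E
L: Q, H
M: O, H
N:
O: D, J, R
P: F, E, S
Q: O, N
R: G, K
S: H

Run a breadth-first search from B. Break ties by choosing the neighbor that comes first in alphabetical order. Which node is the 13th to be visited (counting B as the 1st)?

Visit B; enqueue M, P, Q → queue [M, P, Q]
Visit M; enqueue H, O → queue [P, Q, H, O]
Visit P; enqueue E, F, S → queue [Q, H, O, E, F, S]
Visit Q; enqueue N → queue [H, O, E, F, S, N]
Visit H; enqueue I, L → queue [O, E, F, S, N, I, L]
Visit O; enqueue D, J, R → queue [E, F, S, N, I, L, D, J, R]
Visit E → queue [F, S, N, I, L, D, J, R]
Visit F; enqueue C → queue [S, N, I, L, D, J, R, C]
Visit S → queue [N, I, L, D, J, R, C]
Visit N → queue [I, L, D, J, R, C]
Visit I; enqueue G → queue [L, D, J, R, C, G]
Visit L → queue [D, J, R, C, G]
Visit D → queue [J, R, C, G]
Visit J → queue [R, C, G]
Visit R; enqueue K → queue [C, G, K]
Visit C; enqueue A → queue [G, K, A]
Visit G → queue [K, A]
Visit K → queue [A]
Visit A → queue []

Visit order: B, M, P, Q, H, O, E, F, S, N, I, L, D, J, R, C, G, K, A

D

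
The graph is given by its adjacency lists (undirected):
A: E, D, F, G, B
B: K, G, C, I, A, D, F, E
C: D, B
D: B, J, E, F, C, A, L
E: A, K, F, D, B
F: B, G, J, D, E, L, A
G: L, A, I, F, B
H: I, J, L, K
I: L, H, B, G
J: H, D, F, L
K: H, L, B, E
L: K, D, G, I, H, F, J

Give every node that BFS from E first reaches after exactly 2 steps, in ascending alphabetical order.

C, G, H, I, J, L

Level 0: E
Level 1: A, B, D, F, K
Level 2: C, G, H, I, J, L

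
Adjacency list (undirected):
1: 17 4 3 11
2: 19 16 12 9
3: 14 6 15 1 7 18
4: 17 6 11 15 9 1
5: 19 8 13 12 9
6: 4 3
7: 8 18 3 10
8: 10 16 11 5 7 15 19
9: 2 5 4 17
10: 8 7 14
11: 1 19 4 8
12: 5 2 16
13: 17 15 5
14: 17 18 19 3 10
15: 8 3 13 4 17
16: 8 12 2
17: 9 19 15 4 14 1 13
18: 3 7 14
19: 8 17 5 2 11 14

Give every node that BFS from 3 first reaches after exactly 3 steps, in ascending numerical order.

Level 0: 3
Level 1: 1, 6, 7, 14, 15, 18
Level 2: 4, 8, 10, 11, 13, 17, 19
Level 3: 2, 5, 9, 16
Level 4: 12

2, 5, 9, 16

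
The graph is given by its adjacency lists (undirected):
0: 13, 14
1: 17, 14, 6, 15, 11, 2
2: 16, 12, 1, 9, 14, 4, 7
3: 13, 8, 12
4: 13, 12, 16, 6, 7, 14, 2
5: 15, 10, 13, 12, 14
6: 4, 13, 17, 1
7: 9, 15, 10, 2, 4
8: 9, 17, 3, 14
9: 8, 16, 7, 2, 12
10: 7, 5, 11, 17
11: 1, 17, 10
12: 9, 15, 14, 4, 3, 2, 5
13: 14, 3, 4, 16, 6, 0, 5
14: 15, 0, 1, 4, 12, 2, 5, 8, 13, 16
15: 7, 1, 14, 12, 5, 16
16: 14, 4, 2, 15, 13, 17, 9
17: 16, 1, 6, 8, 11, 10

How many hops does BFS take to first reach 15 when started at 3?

2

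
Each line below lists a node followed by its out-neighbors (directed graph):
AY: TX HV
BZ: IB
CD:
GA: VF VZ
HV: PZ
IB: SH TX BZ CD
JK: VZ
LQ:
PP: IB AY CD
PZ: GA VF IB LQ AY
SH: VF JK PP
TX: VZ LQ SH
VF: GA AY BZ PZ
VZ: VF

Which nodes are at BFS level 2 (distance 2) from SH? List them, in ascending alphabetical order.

AY, BZ, CD, GA, IB, PZ, VZ

Level 0: SH
Level 1: JK, PP, VF
Level 2: AY, BZ, CD, GA, IB, PZ, VZ
Level 3: HV, LQ, TX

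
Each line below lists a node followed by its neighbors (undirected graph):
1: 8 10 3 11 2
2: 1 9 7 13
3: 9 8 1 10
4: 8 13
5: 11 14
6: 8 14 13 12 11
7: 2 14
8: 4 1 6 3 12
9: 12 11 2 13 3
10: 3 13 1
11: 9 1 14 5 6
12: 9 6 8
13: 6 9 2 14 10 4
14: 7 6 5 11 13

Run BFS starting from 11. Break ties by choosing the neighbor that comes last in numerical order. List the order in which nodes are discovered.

11 14 9 6 5 1 13 7 12 3 2 8 10 4

Visit 11; enqueue 14, 9, 6, 5, 1 → queue [14, 9, 6, 5, 1]
Visit 14; enqueue 13, 7 → queue [9, 6, 5, 1, 13, 7]
Visit 9; enqueue 12, 3, 2 → queue [6, 5, 1, 13, 7, 12, 3, 2]
Visit 6; enqueue 8 → queue [5, 1, 13, 7, 12, 3, 2, 8]
Visit 5 → queue [1, 13, 7, 12, 3, 2, 8]
Visit 1; enqueue 10 → queue [13, 7, 12, 3, 2, 8, 10]
Visit 13; enqueue 4 → queue [7, 12, 3, 2, 8, 10, 4]
Visit 7 → queue [12, 3, 2, 8, 10, 4]
Visit 12 → queue [3, 2, 8, 10, 4]
Visit 3 → queue [2, 8, 10, 4]
Visit 2 → queue [8, 10, 4]
Visit 8 → queue [10, 4]
Visit 10 → queue [4]
Visit 4 → queue []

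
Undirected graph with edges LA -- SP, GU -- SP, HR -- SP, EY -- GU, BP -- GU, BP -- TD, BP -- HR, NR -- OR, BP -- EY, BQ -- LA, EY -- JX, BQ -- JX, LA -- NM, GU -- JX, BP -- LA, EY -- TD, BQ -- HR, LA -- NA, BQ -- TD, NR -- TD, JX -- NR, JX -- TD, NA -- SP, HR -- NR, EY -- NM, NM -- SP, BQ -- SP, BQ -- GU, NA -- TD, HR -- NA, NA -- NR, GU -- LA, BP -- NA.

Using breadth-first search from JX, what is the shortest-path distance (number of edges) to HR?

Level 0: JX
Level 1: BQ, EY, GU, NR, TD
Level 2: BP, HR, LA, NA, NM, OR, SP
HR first appears at level 2.

2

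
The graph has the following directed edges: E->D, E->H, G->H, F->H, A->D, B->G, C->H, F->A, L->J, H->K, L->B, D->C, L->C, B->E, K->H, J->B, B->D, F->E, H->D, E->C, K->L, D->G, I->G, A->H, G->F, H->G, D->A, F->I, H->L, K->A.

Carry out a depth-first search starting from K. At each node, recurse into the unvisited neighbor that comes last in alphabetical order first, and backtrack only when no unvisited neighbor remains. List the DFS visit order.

K → L → J → B → G → H → D → C → A → F → I → E

Visit K
K → L
L → J
J → B
B → G
G → H
H → D
D → C
D → A
G → F
F → I
F → E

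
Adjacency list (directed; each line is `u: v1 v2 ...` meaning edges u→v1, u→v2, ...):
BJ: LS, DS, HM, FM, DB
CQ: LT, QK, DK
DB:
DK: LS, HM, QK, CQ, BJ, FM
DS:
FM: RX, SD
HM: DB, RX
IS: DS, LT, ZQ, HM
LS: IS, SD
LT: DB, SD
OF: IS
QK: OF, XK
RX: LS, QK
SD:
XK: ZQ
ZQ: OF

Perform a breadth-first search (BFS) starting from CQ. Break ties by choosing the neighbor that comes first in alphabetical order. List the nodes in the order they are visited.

Visit CQ; enqueue DK, LT, QK → queue [DK, LT, QK]
Visit DK; enqueue BJ, FM, HM, LS → queue [LT, QK, BJ, FM, HM, LS]
Visit LT; enqueue DB, SD → queue [QK, BJ, FM, HM, LS, DB, SD]
Visit QK; enqueue OF, XK → queue [BJ, FM, HM, LS, DB, SD, OF, XK]
Visit BJ; enqueue DS → queue [FM, HM, LS, DB, SD, OF, XK, DS]
Visit FM; enqueue RX → queue [HM, LS, DB, SD, OF, XK, DS, RX]
Visit HM → queue [LS, DB, SD, OF, XK, DS, RX]
Visit LS; enqueue IS → queue [DB, SD, OF, XK, DS, RX, IS]
Visit DB → queue [SD, OF, XK, DS, RX, IS]
Visit SD → queue [OF, XK, DS, RX, IS]
Visit OF → queue [XK, DS, RX, IS]
Visit XK; enqueue ZQ → queue [DS, RX, IS, ZQ]
Visit DS → queue [RX, IS, ZQ]
Visit RX → queue [IS, ZQ]
Visit IS → queue [ZQ]
Visit ZQ → queue []

CQ, DK, LT, QK, BJ, FM, HM, LS, DB, SD, OF, XK, DS, RX, IS, ZQ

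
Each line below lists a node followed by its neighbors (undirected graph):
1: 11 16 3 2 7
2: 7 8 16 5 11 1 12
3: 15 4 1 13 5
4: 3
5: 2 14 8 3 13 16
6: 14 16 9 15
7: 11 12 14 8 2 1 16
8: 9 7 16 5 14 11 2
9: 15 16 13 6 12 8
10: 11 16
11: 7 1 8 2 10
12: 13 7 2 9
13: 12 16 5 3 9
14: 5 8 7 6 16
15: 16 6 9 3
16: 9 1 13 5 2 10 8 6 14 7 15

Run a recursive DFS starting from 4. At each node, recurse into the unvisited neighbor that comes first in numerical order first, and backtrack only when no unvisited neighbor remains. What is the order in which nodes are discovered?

Visit 4
4 → 3
3 → 1
1 → 2
2 → 5
5 → 8
8 → 7
7 → 11
11 → 10
10 → 16
16 → 6
6 → 9
9 → 12
12 → 13
9 → 15
6 → 14

4, 3, 1, 2, 5, 8, 7, 11, 10, 16, 6, 9, 12, 13, 15, 14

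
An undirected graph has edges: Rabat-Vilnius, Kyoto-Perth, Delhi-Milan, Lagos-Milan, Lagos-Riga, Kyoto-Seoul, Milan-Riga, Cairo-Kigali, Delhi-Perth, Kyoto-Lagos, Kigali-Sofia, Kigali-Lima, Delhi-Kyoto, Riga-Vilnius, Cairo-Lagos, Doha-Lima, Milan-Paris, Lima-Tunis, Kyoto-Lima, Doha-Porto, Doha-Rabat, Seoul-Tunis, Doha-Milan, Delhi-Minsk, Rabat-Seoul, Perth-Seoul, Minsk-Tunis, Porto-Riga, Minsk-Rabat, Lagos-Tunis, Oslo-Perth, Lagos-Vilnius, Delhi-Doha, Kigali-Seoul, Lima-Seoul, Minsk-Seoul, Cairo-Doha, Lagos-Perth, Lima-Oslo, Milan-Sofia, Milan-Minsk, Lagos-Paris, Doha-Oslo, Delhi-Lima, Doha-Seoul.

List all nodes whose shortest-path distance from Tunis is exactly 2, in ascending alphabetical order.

Level 0: Tunis
Level 1: Lagos, Lima, Minsk, Seoul
Level 2: Cairo, Delhi, Doha, Kigali, Kyoto, Milan, Oslo, Paris, Perth, Rabat, Riga, Vilnius
Level 3: Porto, Sofia

Cairo, Delhi, Doha, Kigali, Kyoto, Milan, Oslo, Paris, Perth, Rabat, Riga, Vilnius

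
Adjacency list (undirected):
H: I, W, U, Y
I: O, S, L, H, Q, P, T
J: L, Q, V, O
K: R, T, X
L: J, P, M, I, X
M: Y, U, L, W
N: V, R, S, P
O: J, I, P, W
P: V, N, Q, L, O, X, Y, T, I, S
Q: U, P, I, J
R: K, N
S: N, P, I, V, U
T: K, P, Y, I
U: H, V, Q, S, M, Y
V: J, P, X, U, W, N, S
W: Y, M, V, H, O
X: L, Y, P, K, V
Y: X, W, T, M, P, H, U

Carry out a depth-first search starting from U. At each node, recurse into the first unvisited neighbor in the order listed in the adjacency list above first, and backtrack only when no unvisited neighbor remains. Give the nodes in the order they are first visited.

U H I O J L P V X Y W M T K R N S Q

Visit U
U → H
H → I
I → O
O → J
J → L
L → P
P → V
V → X
X → Y
Y → W
W → M
Y → T
T → K
K → R
R → N
N → S
P → Q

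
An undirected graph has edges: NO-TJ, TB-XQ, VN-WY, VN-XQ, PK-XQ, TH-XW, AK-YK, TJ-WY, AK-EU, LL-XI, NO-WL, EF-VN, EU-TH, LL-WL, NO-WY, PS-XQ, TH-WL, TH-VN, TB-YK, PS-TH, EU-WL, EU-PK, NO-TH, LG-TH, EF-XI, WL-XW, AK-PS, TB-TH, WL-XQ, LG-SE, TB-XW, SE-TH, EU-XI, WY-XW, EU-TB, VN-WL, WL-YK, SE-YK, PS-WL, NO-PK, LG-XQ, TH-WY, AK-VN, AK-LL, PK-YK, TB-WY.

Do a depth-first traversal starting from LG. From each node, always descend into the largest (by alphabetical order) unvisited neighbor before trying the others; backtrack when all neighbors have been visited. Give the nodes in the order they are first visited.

LG → XQ → WL → YK → TB → XW → WY → VN → TH → SE → PS → AK → LL → XI → EU → PK → NO → TJ → EF

Visit LG
LG → XQ
XQ → WL
WL → YK
YK → TB
TB → XW
XW → WY
WY → VN
VN → TH
TH → SE
TH → PS
PS → AK
AK → LL
LL → XI
XI → EU
EU → PK
PK → NO
NO → TJ
XI → EF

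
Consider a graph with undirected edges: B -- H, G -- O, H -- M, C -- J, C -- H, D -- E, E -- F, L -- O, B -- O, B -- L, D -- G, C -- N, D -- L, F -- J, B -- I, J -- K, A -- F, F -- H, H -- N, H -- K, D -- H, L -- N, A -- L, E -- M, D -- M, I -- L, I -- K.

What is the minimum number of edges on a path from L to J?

Level 0: L
Level 1: A, B, D, I, N, O
Level 2: C, E, F, G, H, K, M
Level 3: J
J first appears at level 3.

3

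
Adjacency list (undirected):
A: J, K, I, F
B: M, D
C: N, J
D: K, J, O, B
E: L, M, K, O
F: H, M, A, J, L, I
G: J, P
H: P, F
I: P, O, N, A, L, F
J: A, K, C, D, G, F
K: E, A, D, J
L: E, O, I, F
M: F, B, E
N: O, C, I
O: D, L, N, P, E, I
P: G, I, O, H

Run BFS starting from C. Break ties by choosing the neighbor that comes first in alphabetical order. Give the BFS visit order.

Visit C; enqueue J, N → queue [J, N]
Visit J; enqueue A, D, F, G, K → queue [N, A, D, F, G, K]
Visit N; enqueue I, O → queue [A, D, F, G, K, I, O]
Visit A → queue [D, F, G, K, I, O]
Visit D; enqueue B → queue [F, G, K, I, O, B]
Visit F; enqueue H, L, M → queue [G, K, I, O, B, H, L, M]
Visit G; enqueue P → queue [K, I, O, B, H, L, M, P]
Visit K; enqueue E → queue [I, O, B, H, L, M, P, E]
Visit I → queue [O, B, H, L, M, P, E]
Visit O → queue [B, H, L, M, P, E]
Visit B → queue [H, L, M, P, E]
Visit H → queue [L, M, P, E]
Visit L → queue [M, P, E]
Visit M → queue [P, E]
Visit P → queue [E]
Visit E → queue []

C, J, N, A, D, F, G, K, I, O, B, H, L, M, P, E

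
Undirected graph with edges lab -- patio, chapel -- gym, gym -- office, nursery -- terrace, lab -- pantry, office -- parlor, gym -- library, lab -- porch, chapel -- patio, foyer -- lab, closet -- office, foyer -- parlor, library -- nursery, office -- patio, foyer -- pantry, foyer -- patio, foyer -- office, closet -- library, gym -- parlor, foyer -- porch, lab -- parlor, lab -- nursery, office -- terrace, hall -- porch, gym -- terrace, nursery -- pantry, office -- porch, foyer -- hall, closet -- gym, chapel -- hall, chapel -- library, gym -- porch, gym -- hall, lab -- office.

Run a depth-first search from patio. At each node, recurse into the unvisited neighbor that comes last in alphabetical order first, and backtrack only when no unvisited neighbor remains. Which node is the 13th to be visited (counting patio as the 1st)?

closet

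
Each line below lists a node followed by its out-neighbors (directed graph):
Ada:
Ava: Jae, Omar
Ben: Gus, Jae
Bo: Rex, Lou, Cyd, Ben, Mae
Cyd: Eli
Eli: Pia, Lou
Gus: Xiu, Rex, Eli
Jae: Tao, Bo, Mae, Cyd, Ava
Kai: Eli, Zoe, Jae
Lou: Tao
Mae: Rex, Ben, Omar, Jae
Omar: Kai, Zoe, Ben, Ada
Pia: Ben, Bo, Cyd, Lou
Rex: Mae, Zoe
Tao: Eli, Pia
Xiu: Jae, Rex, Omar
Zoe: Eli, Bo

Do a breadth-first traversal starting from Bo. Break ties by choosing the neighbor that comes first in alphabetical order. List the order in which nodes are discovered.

Bo -> Ben -> Cyd -> Lou -> Mae -> Rex -> Gus -> Jae -> Eli -> Tao -> Omar -> Zoe -> Xiu -> Ava -> Pia -> Ada -> Kai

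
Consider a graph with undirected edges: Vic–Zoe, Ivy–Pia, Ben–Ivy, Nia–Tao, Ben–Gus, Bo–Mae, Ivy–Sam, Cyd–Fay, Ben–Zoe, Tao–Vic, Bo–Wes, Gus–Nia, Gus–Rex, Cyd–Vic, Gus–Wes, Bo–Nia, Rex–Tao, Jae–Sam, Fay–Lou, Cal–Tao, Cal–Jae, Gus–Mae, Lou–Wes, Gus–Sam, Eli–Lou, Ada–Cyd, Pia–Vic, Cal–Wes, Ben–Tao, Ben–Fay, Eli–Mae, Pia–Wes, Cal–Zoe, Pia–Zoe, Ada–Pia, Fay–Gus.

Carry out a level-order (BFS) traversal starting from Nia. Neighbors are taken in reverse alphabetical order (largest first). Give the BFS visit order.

Visit Nia; enqueue Tao, Gus, Bo → queue [Tao, Gus, Bo]
Visit Tao; enqueue Vic, Rex, Cal, Ben → queue [Gus, Bo, Vic, Rex, Cal, Ben]
Visit Gus; enqueue Wes, Sam, Mae, Fay → queue [Bo, Vic, Rex, Cal, Ben, Wes, Sam, Mae, Fay]
Visit Bo → queue [Vic, Rex, Cal, Ben, Wes, Sam, Mae, Fay]
Visit Vic; enqueue Zoe, Pia, Cyd → queue [Rex, Cal, Ben, Wes, Sam, Mae, Fay, Zoe, Pia, Cyd]
Visit Rex → queue [Cal, Ben, Wes, Sam, Mae, Fay, Zoe, Pia, Cyd]
Visit Cal; enqueue Jae → queue [Ben, Wes, Sam, Mae, Fay, Zoe, Pia, Cyd, Jae]
Visit Ben; enqueue Ivy → queue [Wes, Sam, Mae, Fay, Zoe, Pia, Cyd, Jae, Ivy]
Visit Wes; enqueue Lou → queue [Sam, Mae, Fay, Zoe, Pia, Cyd, Jae, Ivy, Lou]
Visit Sam → queue [Mae, Fay, Zoe, Pia, Cyd, Jae, Ivy, Lou]
Visit Mae; enqueue Eli → queue [Fay, Zoe, Pia, Cyd, Jae, Ivy, Lou, Eli]
Visit Fay → queue [Zoe, Pia, Cyd, Jae, Ivy, Lou, Eli]
Visit Zoe → queue [Pia, Cyd, Jae, Ivy, Lou, Eli]
Visit Pia; enqueue Ada → queue [Cyd, Jae, Ivy, Lou, Eli, Ada]
Visit Cyd → queue [Jae, Ivy, Lou, Eli, Ada]
Visit Jae → queue [Ivy, Lou, Eli, Ada]
Visit Ivy → queue [Lou, Eli, Ada]
Visit Lou → queue [Eli, Ada]
Visit Eli → queue [Ada]
Visit Ada → queue []

Nia -> Tao -> Gus -> Bo -> Vic -> Rex -> Cal -> Ben -> Wes -> Sam -> Mae -> Fay -> Zoe -> Pia -> Cyd -> Jae -> Ivy -> Lou -> Eli -> Ada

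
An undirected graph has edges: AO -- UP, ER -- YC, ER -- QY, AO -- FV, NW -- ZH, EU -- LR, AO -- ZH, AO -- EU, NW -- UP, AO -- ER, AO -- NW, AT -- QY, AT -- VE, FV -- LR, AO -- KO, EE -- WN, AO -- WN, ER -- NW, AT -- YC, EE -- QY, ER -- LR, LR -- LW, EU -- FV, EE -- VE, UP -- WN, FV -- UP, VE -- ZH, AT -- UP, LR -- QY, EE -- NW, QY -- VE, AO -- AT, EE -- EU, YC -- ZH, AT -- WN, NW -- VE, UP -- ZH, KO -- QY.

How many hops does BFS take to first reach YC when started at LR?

Level 0: LR
Level 1: ER, EU, FV, LW, QY
Level 2: AO, AT, EE, KO, NW, UP, VE, YC
Level 3: WN, ZH
YC first appears at level 2.

2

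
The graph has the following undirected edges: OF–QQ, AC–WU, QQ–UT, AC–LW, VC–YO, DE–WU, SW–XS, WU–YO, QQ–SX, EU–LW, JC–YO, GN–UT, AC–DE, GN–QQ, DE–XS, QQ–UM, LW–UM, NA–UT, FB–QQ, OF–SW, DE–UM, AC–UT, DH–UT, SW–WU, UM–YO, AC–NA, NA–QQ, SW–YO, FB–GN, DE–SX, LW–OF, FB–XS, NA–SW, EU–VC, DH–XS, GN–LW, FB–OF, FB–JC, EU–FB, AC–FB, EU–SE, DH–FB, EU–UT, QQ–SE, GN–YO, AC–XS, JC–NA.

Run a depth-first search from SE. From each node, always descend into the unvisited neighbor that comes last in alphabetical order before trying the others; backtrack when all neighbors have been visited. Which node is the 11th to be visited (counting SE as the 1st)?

OF

Visit SE
SE → QQ
QQ → UT
UT → NA
NA → SW
SW → YO
YO → WU
WU → DE
DE → XS
XS → FB
FB → OF
OF → LW
LW → UM
LW → GN
LW → EU
EU → VC
LW → AC
FB → JC
FB → DH
DE → SX

Visit order: SE, QQ, UT, NA, SW, YO, WU, DE, XS, FB, OF, LW, UM, GN, EU, VC, AC, JC, DH, SX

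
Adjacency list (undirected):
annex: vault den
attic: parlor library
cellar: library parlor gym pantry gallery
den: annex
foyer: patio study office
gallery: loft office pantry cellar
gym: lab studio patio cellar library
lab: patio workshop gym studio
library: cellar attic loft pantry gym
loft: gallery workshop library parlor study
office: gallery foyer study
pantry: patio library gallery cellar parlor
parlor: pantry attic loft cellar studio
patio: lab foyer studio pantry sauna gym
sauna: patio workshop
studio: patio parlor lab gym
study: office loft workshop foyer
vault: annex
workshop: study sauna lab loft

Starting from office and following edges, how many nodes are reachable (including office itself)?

16

BFS from office visits: office, gallery, foyer, study, loft, pantry, cellar, patio, workshop, library, parlor, gym, lab, studio, sauna, attic
Reachable nodes: 16 of 19 total.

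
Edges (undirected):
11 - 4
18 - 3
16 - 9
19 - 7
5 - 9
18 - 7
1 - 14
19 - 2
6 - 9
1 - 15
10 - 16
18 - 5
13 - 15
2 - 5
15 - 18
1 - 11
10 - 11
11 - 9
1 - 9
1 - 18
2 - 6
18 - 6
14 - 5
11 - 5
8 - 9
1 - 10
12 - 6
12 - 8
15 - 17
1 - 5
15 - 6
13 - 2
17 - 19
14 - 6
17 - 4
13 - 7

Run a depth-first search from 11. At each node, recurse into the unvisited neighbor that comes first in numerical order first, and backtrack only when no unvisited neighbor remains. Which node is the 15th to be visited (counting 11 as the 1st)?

18

Visit 11
11 → 1
1 → 5
5 → 2
2 → 6
6 → 9
9 → 8
8 → 12
9 → 16
16 → 10
6 → 14
6 → 15
15 → 13
13 → 7
7 → 18
18 → 3
7 → 19
19 → 17
17 → 4

Visit order: 11, 1, 5, 2, 6, 9, 8, 12, 16, 10, 14, 15, 13, 7, 18, 3, 19, 17, 4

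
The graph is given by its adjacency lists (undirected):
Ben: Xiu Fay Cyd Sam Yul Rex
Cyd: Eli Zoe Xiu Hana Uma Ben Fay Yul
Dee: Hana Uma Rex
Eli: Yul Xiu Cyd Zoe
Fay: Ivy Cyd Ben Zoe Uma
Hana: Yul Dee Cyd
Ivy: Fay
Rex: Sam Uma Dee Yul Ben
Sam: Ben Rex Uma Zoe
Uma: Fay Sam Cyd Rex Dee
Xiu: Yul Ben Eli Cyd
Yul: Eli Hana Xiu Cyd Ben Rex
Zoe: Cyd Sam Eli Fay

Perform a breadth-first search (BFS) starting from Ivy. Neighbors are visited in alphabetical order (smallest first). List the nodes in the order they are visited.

Visit Ivy; enqueue Fay → queue [Fay]
Visit Fay; enqueue Ben, Cyd, Uma, Zoe → queue [Ben, Cyd, Uma, Zoe]
Visit Ben; enqueue Rex, Sam, Xiu, Yul → queue [Cyd, Uma, Zoe, Rex, Sam, Xiu, Yul]
Visit Cyd; enqueue Eli, Hana → queue [Uma, Zoe, Rex, Sam, Xiu, Yul, Eli, Hana]
Visit Uma; enqueue Dee → queue [Zoe, Rex, Sam, Xiu, Yul, Eli, Hana, Dee]
Visit Zoe → queue [Rex, Sam, Xiu, Yul, Eli, Hana, Dee]
Visit Rex → queue [Sam, Xiu, Yul, Eli, Hana, Dee]
Visit Sam → queue [Xiu, Yul, Eli, Hana, Dee]
Visit Xiu → queue [Yul, Eli, Hana, Dee]
Visit Yul → queue [Eli, Hana, Dee]
Visit Eli → queue [Hana, Dee]
Visit Hana → queue [Dee]
Visit Dee → queue []

Ivy -> Fay -> Ben -> Cyd -> Uma -> Zoe -> Rex -> Sam -> Xiu -> Yul -> Eli -> Hana -> Dee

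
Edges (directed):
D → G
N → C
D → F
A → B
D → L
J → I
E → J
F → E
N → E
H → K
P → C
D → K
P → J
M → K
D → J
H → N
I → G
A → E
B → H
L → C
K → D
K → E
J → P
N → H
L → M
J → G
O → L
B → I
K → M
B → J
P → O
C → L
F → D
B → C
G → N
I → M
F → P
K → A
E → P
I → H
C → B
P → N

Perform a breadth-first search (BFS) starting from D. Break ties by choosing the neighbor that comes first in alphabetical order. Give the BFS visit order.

D → F → G → J → K → L → E → P → N → I → A → M → C → O → H → B

Visit D; enqueue F, G, J, K, L → queue [F, G, J, K, L]
Visit F; enqueue E, P → queue [G, J, K, L, E, P]
Visit G; enqueue N → queue [J, K, L, E, P, N]
Visit J; enqueue I → queue [K, L, E, P, N, I]
Visit K; enqueue A, M → queue [L, E, P, N, I, A, M]
Visit L; enqueue C → queue [E, P, N, I, A, M, C]
Visit E → queue [P, N, I, A, M, C]
Visit P; enqueue O → queue [N, I, A, M, C, O]
Visit N; enqueue H → queue [I, A, M, C, O, H]
Visit I → queue [A, M, C, O, H]
Visit A; enqueue B → queue [M, C, O, H, B]
Visit M → queue [C, O, H, B]
Visit C → queue [O, H, B]
Visit O → queue [H, B]
Visit H → queue [B]
Visit B → queue []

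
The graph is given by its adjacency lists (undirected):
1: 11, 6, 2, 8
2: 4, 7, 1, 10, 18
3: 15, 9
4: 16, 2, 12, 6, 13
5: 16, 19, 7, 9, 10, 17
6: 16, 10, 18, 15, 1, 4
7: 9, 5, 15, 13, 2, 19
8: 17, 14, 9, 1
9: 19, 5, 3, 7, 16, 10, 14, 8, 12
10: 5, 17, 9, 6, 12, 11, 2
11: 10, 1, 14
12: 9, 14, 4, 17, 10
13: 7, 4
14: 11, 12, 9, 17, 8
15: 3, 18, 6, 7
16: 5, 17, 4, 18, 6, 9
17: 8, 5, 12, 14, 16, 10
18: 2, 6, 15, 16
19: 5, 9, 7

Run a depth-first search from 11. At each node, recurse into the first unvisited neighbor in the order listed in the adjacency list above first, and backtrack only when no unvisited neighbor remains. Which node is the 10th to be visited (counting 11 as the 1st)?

19

Visit 11
11 → 10
10 → 5
5 → 16
16 → 17
17 → 8
8 → 14
14 → 12
12 → 9
9 → 19
19 → 7
7 → 15
15 → 3
15 → 18
18 → 2
2 → 4
4 → 6
6 → 1
4 → 13

Visit order: 11, 10, 5, 16, 17, 8, 14, 12, 9, 19, 7, 15, 3, 18, 2, 4, 6, 1, 13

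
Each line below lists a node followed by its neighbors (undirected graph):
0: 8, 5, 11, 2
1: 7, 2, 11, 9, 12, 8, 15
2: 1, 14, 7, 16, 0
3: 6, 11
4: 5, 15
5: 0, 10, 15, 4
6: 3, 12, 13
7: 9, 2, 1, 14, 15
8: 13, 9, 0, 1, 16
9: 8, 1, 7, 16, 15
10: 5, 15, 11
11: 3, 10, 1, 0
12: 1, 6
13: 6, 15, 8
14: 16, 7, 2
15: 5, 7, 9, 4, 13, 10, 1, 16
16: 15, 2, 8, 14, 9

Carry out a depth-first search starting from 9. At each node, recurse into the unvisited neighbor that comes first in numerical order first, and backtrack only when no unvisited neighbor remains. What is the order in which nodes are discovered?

9, 1, 2, 0, 5, 4, 15, 7, 14, 16, 8, 13, 6, 3, 11, 10, 12

Visit 9
9 → 1
1 → 2
2 → 0
0 → 5
5 → 4
4 → 15
15 → 7
7 → 14
14 → 16
16 → 8
8 → 13
13 → 6
6 → 3
3 → 11
11 → 10
6 → 12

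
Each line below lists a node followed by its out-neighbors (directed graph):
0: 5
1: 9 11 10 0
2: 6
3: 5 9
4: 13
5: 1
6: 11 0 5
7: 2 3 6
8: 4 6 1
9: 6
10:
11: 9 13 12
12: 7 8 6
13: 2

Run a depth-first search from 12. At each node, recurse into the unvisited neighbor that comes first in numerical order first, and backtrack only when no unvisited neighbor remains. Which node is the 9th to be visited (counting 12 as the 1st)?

13

Visit 12
12 → 6
6 → 0
0 → 5
5 → 1
1 → 9
1 → 10
1 → 11
11 → 13
13 → 2
12 → 7
7 → 3
12 → 8
8 → 4

Visit order: 12, 6, 0, 5, 1, 9, 10, 11, 13, 2, 7, 3, 8, 4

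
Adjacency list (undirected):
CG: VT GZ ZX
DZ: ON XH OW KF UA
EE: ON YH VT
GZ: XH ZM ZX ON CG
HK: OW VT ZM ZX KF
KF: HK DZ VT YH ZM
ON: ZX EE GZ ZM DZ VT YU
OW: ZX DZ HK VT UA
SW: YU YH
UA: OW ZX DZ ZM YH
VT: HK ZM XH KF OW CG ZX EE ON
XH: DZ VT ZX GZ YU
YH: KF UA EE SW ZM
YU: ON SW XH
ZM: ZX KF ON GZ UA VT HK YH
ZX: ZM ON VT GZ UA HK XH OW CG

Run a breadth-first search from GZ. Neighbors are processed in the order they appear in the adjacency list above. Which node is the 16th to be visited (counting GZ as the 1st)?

SW

Visit GZ; enqueue XH, ZM, ZX, ON, CG → queue [XH, ZM, ZX, ON, CG]
Visit XH; enqueue DZ, VT, YU → queue [ZM, ZX, ON, CG, DZ, VT, YU]
Visit ZM; enqueue KF, UA, HK, YH → queue [ZX, ON, CG, DZ, VT, YU, KF, UA, HK, YH]
Visit ZX; enqueue OW → queue [ON, CG, DZ, VT, YU, KF, UA, HK, YH, OW]
Visit ON; enqueue EE → queue [CG, DZ, VT, YU, KF, UA, HK, YH, OW, EE]
Visit CG → queue [DZ, VT, YU, KF, UA, HK, YH, OW, EE]
Visit DZ → queue [VT, YU, KF, UA, HK, YH, OW, EE]
Visit VT → queue [YU, KF, UA, HK, YH, OW, EE]
Visit YU; enqueue SW → queue [KF, UA, HK, YH, OW, EE, SW]
Visit KF → queue [UA, HK, YH, OW, EE, SW]
Visit UA → queue [HK, YH, OW, EE, SW]
Visit HK → queue [YH, OW, EE, SW]
Visit YH → queue [OW, EE, SW]
Visit OW → queue [EE, SW]
Visit EE → queue [SW]
Visit SW → queue []

Visit order: GZ, XH, ZM, ZX, ON, CG, DZ, VT, YU, KF, UA, HK, YH, OW, EE, SW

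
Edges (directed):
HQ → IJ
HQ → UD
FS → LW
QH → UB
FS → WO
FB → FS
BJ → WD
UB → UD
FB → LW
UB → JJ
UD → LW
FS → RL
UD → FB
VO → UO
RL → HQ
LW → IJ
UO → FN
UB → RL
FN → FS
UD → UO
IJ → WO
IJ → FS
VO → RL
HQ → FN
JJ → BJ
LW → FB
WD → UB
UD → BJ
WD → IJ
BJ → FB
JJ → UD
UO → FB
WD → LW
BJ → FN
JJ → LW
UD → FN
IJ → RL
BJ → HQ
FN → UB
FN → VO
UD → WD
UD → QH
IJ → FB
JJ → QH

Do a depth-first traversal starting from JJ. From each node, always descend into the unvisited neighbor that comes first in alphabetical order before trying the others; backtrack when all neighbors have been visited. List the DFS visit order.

JJ, BJ, FB, FS, LW, IJ, RL, HQ, FN, UB, UD, QH, UO, WD, VO, WO

Visit JJ
JJ → BJ
BJ → FB
FB → FS
FS → LW
LW → IJ
IJ → RL
RL → HQ
HQ → FN
FN → UB
UB → UD
UD → QH
UD → UO
UD → WD
FN → VO
IJ → WO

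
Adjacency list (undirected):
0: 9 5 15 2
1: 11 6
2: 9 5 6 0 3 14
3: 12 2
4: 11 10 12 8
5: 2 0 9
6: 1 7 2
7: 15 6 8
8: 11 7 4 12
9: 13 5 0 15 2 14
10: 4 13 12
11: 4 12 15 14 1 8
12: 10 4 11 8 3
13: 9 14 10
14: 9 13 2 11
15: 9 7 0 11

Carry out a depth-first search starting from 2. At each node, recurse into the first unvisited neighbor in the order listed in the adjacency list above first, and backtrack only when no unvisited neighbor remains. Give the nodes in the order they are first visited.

Visit 2
2 → 9
9 → 13
13 → 14
14 → 11
11 → 4
4 → 10
10 → 12
12 → 8
8 → 7
7 → 15
15 → 0
0 → 5
7 → 6
6 → 1
12 → 3

2, 9, 13, 14, 11, 4, 10, 12, 8, 7, 15, 0, 5, 6, 1, 3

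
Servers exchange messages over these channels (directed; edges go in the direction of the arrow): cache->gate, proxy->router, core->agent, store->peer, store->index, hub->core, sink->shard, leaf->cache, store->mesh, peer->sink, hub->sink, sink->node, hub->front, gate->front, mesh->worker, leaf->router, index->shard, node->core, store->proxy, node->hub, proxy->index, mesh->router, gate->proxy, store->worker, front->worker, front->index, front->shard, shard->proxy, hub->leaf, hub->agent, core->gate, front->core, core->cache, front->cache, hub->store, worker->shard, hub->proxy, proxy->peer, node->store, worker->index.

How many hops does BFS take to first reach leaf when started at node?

2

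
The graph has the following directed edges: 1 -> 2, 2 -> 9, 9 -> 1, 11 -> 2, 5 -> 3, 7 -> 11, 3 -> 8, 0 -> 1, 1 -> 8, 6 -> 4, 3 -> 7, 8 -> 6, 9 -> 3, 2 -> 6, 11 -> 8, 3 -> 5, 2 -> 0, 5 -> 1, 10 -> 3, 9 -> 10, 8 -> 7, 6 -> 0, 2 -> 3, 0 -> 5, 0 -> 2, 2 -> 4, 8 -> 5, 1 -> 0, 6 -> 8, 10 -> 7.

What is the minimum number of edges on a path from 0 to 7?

3

Level 0: 0
Level 1: 1, 2, 5
Level 2: 3, 4, 6, 8, 9
Level 3: 7, 10
Level 4: 11
7 first appears at level 3.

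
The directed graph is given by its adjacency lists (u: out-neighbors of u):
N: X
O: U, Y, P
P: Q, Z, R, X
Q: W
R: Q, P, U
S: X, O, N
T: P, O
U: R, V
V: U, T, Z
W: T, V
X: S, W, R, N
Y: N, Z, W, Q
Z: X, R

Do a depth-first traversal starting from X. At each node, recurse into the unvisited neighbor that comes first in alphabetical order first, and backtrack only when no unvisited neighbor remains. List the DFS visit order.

X, N, R, P, Q, W, T, O, U, V, Z, Y, S

Visit X
X → N
X → R
R → P
P → Q
Q → W
W → T
T → O
O → U
U → V
V → Z
O → Y
X → S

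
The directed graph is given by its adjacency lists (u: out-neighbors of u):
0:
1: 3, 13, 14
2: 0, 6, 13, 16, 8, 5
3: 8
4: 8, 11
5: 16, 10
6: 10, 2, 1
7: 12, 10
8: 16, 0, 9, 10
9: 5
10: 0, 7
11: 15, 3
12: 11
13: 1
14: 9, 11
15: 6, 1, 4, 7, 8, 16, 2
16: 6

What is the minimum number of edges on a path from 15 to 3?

2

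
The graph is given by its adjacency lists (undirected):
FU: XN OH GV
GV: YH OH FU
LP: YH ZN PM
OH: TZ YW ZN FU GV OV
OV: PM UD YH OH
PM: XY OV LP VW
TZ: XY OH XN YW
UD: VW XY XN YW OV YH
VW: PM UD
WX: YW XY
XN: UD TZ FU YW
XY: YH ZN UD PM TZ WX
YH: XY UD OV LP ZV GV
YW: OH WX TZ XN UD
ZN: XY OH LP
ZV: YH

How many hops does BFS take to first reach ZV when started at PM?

Level 0: PM
Level 1: LP, OV, VW, XY
Level 2: OH, TZ, UD, WX, YH, ZN
Level 3: FU, GV, XN, YW, ZV
ZV first appears at level 3.

3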